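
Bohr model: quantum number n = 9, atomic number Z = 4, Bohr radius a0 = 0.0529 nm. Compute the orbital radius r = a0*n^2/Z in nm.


r = a0 * n^2 / Z
= 0.0529 * 9^2 / 4
= 0.0529 * 81 / 4
= 1.0712 nm

1.0712


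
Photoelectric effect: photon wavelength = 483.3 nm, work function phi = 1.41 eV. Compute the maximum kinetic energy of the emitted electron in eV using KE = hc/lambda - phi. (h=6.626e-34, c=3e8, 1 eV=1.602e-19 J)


E_photon = hc / lambda
= (6.626e-34)(3e8) / (483.3e-9)
= 4.1130e-19 J
= 2.5674 eV
KE = E_photon - phi
= 2.5674 - 1.41
= 1.1574 eV

1.1574


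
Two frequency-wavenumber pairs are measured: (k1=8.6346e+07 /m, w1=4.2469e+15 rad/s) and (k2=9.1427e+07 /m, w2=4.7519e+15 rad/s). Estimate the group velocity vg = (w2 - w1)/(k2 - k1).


vg = (w2 - w1) / (k2 - k1)
= (4.7519e+15 - 4.2469e+15) / (9.1427e+07 - 8.6346e+07)
= 5.0500e+14 / 5.0810e+06
= 9.9390e+07 m/s

9.9390e+07


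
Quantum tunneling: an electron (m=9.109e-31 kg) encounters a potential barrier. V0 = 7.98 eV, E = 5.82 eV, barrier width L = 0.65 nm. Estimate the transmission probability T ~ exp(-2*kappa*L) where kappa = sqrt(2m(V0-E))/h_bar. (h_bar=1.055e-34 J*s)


V0 - E = 2.16 eV = 3.4603e-19 J
kappa = sqrt(2 * m * (V0-E)) / h_bar
= sqrt(2 * 9.109e-31 * 3.4603e-19) / 1.055e-34
= 7.5259e+09 /m
2*kappa*L = 2 * 7.5259e+09 * 0.65e-9
= 9.7836
T = exp(-9.7836) = 5.636763e-05

5.636763e-05


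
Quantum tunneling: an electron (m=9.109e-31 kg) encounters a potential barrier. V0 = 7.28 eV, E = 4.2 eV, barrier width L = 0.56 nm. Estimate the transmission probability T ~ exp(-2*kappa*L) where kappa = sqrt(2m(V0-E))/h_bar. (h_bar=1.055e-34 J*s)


V0 - E = 3.08 eV = 4.9342e-19 J
kappa = sqrt(2 * m * (V0-E)) / h_bar
= sqrt(2 * 9.109e-31 * 4.9342e-19) / 1.055e-34
= 8.9868e+09 /m
2*kappa*L = 2 * 8.9868e+09 * 0.56e-9
= 10.0652
T = exp(-10.0652) = 4.253417e-05

4.253417e-05


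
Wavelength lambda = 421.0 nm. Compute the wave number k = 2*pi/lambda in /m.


k = 2 * pi / lambda
= 6.2832 / (421.0e-9)
= 6.2832 / 4.2100e-07
= 1.4924e+07 /m

1.4924e+07


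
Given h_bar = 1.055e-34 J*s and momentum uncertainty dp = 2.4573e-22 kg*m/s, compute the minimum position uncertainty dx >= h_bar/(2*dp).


dx = h_bar / (2 * dp)
= 1.055e-34 / (2 * 2.4573e-22)
= 1.055e-34 / 4.9146e-22
= 2.1467e-13 m

2.1467e-13


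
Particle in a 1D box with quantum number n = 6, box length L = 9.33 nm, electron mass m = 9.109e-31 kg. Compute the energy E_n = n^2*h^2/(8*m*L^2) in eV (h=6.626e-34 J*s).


E = n^2 * h^2 / (8 * m * L^2)
= 6^2 * (6.626e-34)^2 / (8 * 9.109e-31 * (9.33e-9)^2)
= 36 * 4.3904e-67 / (8 * 9.109e-31 * 8.7049e-17)
= 2.4916e-20 J
= 0.1555 eV

0.1555


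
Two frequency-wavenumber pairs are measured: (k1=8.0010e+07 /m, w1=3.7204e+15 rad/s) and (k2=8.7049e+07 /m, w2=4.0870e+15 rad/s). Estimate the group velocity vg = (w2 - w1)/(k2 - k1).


vg = (w2 - w1) / (k2 - k1)
= (4.0870e+15 - 3.7204e+15) / (8.7049e+07 - 8.0010e+07)
= 3.6660e+14 / 7.0390e+06
= 5.2081e+07 m/s

5.2081e+07


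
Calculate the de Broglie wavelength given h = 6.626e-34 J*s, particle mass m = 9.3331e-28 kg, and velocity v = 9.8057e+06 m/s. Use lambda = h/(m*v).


lambda = h / (m * v)
= 6.626e-34 / (9.3331e-28 * 9.8057e+06)
= 6.626e-34 / 9.1518e-21
= 7.2401e-14 m

7.2401e-14


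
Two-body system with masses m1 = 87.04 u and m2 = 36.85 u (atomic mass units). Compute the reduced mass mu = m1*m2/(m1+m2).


mu = m1 * m2 / (m1 + m2)
= 87.04 * 36.85 / (87.04 + 36.85)
= 3207.424 / 123.89
= 25.8893 u

25.8893


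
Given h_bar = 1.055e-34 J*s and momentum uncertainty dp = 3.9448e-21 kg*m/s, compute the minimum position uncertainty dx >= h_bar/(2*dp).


dx = h_bar / (2 * dp)
= 1.055e-34 / (2 * 3.9448e-21)
= 1.055e-34 / 7.8896e-21
= 1.3372e-14 m

1.3372e-14


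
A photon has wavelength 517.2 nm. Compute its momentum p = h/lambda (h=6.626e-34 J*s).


p = h / lambda
= 6.626e-34 / (517.2e-9)
= 6.626e-34 / 5.1720e-07
= 1.2811e-27 kg*m/s

1.2811e-27


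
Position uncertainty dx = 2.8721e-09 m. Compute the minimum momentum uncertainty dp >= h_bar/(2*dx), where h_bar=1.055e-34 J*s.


dp = h_bar / (2 * dx)
= 1.055e-34 / (2 * 2.8721e-09)
= 1.055e-34 / 5.7442e-09
= 1.8366e-26 kg*m/s

1.8366e-26


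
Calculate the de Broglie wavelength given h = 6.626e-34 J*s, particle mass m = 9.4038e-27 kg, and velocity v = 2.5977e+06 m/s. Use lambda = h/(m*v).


lambda = h / (m * v)
= 6.626e-34 / (9.4038e-27 * 2.5977e+06)
= 6.626e-34 / 2.4428e-20
= 2.7124e-14 m

2.7124e-14


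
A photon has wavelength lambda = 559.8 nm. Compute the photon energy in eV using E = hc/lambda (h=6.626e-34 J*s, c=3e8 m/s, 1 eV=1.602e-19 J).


E = hc / lambda
= (6.626e-34)(3e8) / (559.8e-9)
= 1.9878e-25 / 5.5980e-07
= 3.5509e-19 J
Converting to eV: 3.5509e-19 / 1.602e-19
= 2.2165 eV

2.2165


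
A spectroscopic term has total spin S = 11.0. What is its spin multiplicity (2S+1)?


Spin multiplicity = 2S + 1
= 2 * 11.0 + 1
= 22.0 + 1
= 23

23


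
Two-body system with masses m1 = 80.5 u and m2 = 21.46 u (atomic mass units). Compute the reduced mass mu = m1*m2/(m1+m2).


mu = m1 * m2 / (m1 + m2)
= 80.5 * 21.46 / (80.5 + 21.46)
= 1727.53 / 101.96
= 16.9432 u

16.9432


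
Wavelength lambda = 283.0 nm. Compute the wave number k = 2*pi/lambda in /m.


k = 2 * pi / lambda
= 6.2832 / (283.0e-9)
= 6.2832 / 2.8300e-07
= 2.2202e+07 /m

2.2202e+07


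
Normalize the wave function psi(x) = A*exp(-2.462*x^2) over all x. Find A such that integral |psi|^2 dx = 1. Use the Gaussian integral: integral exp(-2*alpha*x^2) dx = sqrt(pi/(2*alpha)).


integral |psi|^2 dx = A^2 * sqrt(pi/(2*alpha)) = 1
A^2 = sqrt(2*alpha/pi)
= sqrt(2 * 2.462 / pi)
= 1.251942
A = sqrt(1.251942)
= 1.1189

1.1189


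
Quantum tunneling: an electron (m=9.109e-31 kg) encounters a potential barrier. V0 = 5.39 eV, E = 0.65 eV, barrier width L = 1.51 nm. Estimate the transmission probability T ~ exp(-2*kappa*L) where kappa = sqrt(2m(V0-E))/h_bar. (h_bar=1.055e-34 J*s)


V0 - E = 4.74 eV = 7.5935e-19 J
kappa = sqrt(2 * m * (V0-E)) / h_bar
= sqrt(2 * 9.109e-31 * 7.5935e-19) / 1.055e-34
= 1.1149e+10 /m
2*kappa*L = 2 * 1.1149e+10 * 1.51e-9
= 33.6686
T = exp(-33.6686) = 2.387295e-15

2.387295e-15


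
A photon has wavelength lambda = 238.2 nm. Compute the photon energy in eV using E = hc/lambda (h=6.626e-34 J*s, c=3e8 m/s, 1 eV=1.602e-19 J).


E = hc / lambda
= (6.626e-34)(3e8) / (238.2e-9)
= 1.9878e-25 / 2.3820e-07
= 8.3451e-19 J
Converting to eV: 8.3451e-19 / 1.602e-19
= 5.2092 eV

5.2092


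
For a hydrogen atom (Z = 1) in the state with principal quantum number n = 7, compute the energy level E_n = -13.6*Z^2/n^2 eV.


E_n = -13.6 * Z^2 / n^2
= -13.6 * 1^2 / 7^2
= -13.6 * 1 / 49
= -0.2776 eV

-0.2776


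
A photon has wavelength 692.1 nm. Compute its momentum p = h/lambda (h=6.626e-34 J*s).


p = h / lambda
= 6.626e-34 / (692.1e-9)
= 6.626e-34 / 6.9210e-07
= 9.5738e-28 kg*m/s

9.5738e-28


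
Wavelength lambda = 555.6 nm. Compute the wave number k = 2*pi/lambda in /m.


k = 2 * pi / lambda
= 6.2832 / (555.6e-9)
= 6.2832 / 5.5560e-07
= 1.1309e+07 /m

1.1309e+07


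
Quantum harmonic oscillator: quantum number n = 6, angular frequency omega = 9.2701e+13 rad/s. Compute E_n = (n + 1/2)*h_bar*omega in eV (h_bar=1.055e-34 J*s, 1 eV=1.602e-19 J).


E = (n + 1/2) * h_bar * omega
= (6 + 0.5) * 1.055e-34 * 9.2701e+13
= 6.5 * 9.7800e-21
= 6.3570e-20 J
= 0.3968 eV

0.3968


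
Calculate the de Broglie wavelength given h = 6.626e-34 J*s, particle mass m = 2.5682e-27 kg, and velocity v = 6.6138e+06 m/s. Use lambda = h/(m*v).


lambda = h / (m * v)
= 6.626e-34 / (2.5682e-27 * 6.6138e+06)
= 6.626e-34 / 1.6986e-20
= 3.9010e-14 m

3.9010e-14


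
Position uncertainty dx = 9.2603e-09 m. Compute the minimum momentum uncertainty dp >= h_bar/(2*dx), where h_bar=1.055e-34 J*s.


dp = h_bar / (2 * dx)
= 1.055e-34 / (2 * 9.2603e-09)
= 1.055e-34 / 1.8521e-08
= 5.6964e-27 kg*m/s

5.6964e-27


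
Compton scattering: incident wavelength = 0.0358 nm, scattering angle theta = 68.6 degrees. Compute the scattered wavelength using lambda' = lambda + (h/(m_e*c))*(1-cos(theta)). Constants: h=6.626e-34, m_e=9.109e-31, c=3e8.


Compton wavelength: h/(m_e*c) = 2.4247e-12 m
d_lambda = 2.4247e-12 * (1 - cos(68.6 deg))
= 2.4247e-12 * 0.635123
= 1.5400e-12 m = 0.00154 nm
lambda' = 0.0358 + 0.00154
= 0.03734 nm

0.03734


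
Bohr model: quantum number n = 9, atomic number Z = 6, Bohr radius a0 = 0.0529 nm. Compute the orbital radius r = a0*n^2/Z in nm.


r = a0 * n^2 / Z
= 0.0529 * 9^2 / 6
= 0.0529 * 81 / 6
= 0.7142 nm

0.7142


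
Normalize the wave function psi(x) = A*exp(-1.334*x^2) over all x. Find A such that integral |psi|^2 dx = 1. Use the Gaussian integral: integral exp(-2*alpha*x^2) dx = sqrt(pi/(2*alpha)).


integral |psi|^2 dx = A^2 * sqrt(pi/(2*alpha)) = 1
A^2 = sqrt(2*alpha/pi)
= sqrt(2 * 1.334 / pi)
= 0.921548
A = sqrt(0.921548)
= 0.96

0.96


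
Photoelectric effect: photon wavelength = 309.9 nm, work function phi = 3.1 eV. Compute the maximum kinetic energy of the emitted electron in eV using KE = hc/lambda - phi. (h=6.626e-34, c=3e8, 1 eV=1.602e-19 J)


E_photon = hc / lambda
= (6.626e-34)(3e8) / (309.9e-9)
= 6.4143e-19 J
= 4.0039 eV
KE = E_photon - phi
= 4.0039 - 3.1
= 0.9039 eV

0.9039


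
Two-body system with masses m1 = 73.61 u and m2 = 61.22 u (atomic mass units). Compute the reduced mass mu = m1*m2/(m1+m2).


mu = m1 * m2 / (m1 + m2)
= 73.61 * 61.22 / (73.61 + 61.22)
= 4506.4042 / 134.83
= 33.4229 u

33.4229


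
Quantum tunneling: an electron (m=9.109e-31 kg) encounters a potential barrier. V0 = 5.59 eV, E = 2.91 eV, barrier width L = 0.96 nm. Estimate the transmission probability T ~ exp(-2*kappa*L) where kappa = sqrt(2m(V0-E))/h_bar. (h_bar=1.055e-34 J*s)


V0 - E = 2.68 eV = 4.2934e-19 J
kappa = sqrt(2 * m * (V0-E)) / h_bar
= sqrt(2 * 9.109e-31 * 4.2934e-19) / 1.055e-34
= 8.3829e+09 /m
2*kappa*L = 2 * 8.3829e+09 * 0.96e-9
= 16.0953
T = exp(-16.0953) = 1.023107e-07

1.023107e-07


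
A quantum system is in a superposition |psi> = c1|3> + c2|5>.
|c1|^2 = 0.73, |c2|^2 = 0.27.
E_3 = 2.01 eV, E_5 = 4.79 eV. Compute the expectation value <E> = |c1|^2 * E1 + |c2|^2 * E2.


<E> = |c1|^2 * E1 + |c2|^2 * E2
= 0.73 * 2.01 + 0.27 * 4.79
= 1.4673 + 1.2933
= 2.7606 eV

2.7606


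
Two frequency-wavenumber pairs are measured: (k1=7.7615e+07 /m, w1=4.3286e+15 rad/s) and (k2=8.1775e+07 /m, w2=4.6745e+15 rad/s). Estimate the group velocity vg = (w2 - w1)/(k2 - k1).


vg = (w2 - w1) / (k2 - k1)
= (4.6745e+15 - 4.3286e+15) / (8.1775e+07 - 7.7615e+07)
= 3.4590e+14 / 4.1600e+06
= 8.3149e+07 m/s

8.3149e+07


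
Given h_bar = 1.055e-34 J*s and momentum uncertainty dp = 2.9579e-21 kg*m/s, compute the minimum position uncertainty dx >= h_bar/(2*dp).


dx = h_bar / (2 * dp)
= 1.055e-34 / (2 * 2.9579e-21)
= 1.055e-34 / 5.9158e-21
= 1.7834e-14 m

1.7834e-14


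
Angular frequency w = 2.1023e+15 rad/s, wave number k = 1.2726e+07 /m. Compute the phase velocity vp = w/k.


vp = w / k
= 2.1023e+15 / 1.2726e+07
= 1.6520e+08 m/s

1.6520e+08


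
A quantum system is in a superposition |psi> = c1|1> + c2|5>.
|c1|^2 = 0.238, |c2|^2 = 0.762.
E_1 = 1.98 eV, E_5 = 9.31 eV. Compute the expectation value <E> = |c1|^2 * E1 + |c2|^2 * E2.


<E> = |c1|^2 * E1 + |c2|^2 * E2
= 0.238 * 1.98 + 0.762 * 9.31
= 0.4712 + 7.0942
= 7.5655 eV

7.5655


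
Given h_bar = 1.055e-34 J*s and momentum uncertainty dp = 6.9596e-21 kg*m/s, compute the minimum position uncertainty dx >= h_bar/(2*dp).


dx = h_bar / (2 * dp)
= 1.055e-34 / (2 * 6.9596e-21)
= 1.055e-34 / 1.3919e-20
= 7.5795e-15 m

7.5795e-15


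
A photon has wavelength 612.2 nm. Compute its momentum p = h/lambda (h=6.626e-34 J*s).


p = h / lambda
= 6.626e-34 / (612.2e-9)
= 6.626e-34 / 6.1220e-07
= 1.0823e-27 kg*m/s

1.0823e-27


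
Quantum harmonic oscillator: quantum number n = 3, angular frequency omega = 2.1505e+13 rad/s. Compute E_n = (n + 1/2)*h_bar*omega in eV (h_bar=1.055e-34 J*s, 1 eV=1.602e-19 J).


E = (n + 1/2) * h_bar * omega
= (3 + 0.5) * 1.055e-34 * 2.1505e+13
= 3.5 * 2.2688e-21
= 7.9407e-21 J
= 0.0496 eV

0.0496


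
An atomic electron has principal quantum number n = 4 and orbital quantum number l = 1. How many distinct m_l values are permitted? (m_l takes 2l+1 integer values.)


m_l ranges from -l to +l in integer steps
So m_l goes from -1 to +1
Count = 2l + 1 = 2*1 + 1
= 3

3


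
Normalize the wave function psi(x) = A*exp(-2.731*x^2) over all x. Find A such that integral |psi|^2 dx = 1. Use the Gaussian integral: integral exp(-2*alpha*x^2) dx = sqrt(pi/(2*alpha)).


integral |psi|^2 dx = A^2 * sqrt(pi/(2*alpha)) = 1
A^2 = sqrt(2*alpha/pi)
= sqrt(2 * 2.731 / pi)
= 1.318563
A = sqrt(1.318563)
= 1.1483

1.1483


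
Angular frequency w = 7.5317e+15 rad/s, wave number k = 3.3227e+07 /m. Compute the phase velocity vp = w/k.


vp = w / k
= 7.5317e+15 / 3.3227e+07
= 2.2667e+08 m/s

2.2667e+08


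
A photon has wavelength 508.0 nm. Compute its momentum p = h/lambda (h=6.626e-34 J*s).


p = h / lambda
= 6.626e-34 / (508.0e-9)
= 6.626e-34 / 5.0800e-07
= 1.3043e-27 kg*m/s

1.3043e-27


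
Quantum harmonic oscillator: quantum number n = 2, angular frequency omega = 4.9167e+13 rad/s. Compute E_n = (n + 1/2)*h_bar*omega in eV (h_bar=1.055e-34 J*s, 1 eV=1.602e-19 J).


E = (n + 1/2) * h_bar * omega
= (2 + 0.5) * 1.055e-34 * 4.9167e+13
= 2.5 * 5.1871e-21
= 1.2968e-20 J
= 0.0809 eV

0.0809


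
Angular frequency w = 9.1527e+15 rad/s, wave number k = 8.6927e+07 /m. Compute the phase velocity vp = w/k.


vp = w / k
= 9.1527e+15 / 8.6927e+07
= 1.0529e+08 m/s

1.0529e+08


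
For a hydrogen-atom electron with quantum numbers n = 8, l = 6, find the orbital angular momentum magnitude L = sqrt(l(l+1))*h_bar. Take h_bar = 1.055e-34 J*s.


L = sqrt(l*(l+1)) * h_bar
= sqrt(6 * 7) * 1.055e-34
= sqrt(42) * 1.055e-34
= 6.4807 * 1.055e-34
= 6.8372e-34 J*s

6.8372e-34


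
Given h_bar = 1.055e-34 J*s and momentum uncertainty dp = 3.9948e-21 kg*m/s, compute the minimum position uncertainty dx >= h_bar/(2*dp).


dx = h_bar / (2 * dp)
= 1.055e-34 / (2 * 3.9948e-21)
= 1.055e-34 / 7.9896e-21
= 1.3205e-14 m

1.3205e-14


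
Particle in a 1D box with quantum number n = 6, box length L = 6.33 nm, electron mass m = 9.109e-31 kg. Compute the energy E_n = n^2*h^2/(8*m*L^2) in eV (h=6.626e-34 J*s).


E = n^2 * h^2 / (8 * m * L^2)
= 6^2 * (6.626e-34)^2 / (8 * 9.109e-31 * (6.33e-9)^2)
= 36 * 4.3904e-67 / (8 * 9.109e-31 * 4.0069e-17)
= 5.4130e-20 J
= 0.3379 eV

0.3379


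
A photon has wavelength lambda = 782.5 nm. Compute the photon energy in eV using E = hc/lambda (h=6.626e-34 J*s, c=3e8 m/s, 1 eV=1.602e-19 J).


E = hc / lambda
= (6.626e-34)(3e8) / (782.5e-9)
= 1.9878e-25 / 7.8250e-07
= 2.5403e-19 J
Converting to eV: 2.5403e-19 / 1.602e-19
= 1.5857 eV

1.5857


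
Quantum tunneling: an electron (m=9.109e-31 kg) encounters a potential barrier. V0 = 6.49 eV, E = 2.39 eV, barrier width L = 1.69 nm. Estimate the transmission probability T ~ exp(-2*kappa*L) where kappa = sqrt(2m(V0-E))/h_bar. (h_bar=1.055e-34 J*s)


V0 - E = 4.1 eV = 6.5682e-19 J
kappa = sqrt(2 * m * (V0-E)) / h_bar
= sqrt(2 * 9.109e-31 * 6.5682e-19) / 1.055e-34
= 1.0369e+10 /m
2*kappa*L = 2 * 1.0369e+10 * 1.69e-9
= 35.0459
T = exp(-35.0459) = 6.021983e-16

6.021983e-16


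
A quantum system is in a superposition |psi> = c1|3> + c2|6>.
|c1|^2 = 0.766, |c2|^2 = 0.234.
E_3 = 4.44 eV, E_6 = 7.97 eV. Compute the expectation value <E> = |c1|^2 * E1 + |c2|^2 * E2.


<E> = |c1|^2 * E1 + |c2|^2 * E2
= 0.766 * 4.44 + 0.234 * 7.97
= 3.401 + 1.865
= 5.266 eV

5.266


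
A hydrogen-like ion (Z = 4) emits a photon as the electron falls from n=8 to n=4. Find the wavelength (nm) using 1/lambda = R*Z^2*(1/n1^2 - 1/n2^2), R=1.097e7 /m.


1/lambda = R * Z^2 * (1/n1^2 - 1/n2^2)
= 1.097e7 * 4^2 * (1/4^2 - 1/8^2)
= 1.097e7 * 16 * (0.0625 - 0.015625)
= 8.2275e+06 /m
lambda = 1 / 8.2275e+06
= 121.5436 nm

121.5436


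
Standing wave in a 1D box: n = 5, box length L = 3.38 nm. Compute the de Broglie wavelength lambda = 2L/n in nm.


lambda = 2L / n
= 2 * 3.38 / 5
= 6.76 / 5
= 1.352 nm

1.352


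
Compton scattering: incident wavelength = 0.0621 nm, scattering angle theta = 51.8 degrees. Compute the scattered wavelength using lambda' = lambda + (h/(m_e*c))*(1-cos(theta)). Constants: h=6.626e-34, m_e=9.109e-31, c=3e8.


Compton wavelength: h/(m_e*c) = 2.4247e-12 m
d_lambda = 2.4247e-12 * (1 - cos(51.8 deg))
= 2.4247e-12 * 0.381592
= 9.2525e-13 m = 0.000925 nm
lambda' = 0.0621 + 0.000925
= 0.063025 nm

0.063025


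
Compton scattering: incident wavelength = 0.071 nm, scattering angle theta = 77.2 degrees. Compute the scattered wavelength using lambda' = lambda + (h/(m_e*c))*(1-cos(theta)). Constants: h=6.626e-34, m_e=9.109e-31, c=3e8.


Compton wavelength: h/(m_e*c) = 2.4247e-12 m
d_lambda = 2.4247e-12 * (1 - cos(77.2 deg))
= 2.4247e-12 * 0.778452
= 1.8875e-12 m = 0.001888 nm
lambda' = 0.071 + 0.001888
= 0.072888 nm

0.072888


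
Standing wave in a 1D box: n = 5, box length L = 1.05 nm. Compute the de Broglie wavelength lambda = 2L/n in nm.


lambda = 2L / n
= 2 * 1.05 / 5
= 2.1 / 5
= 0.42 nm

0.42


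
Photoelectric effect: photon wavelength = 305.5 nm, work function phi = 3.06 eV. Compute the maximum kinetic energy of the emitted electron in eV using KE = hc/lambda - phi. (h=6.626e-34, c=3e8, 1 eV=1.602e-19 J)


E_photon = hc / lambda
= (6.626e-34)(3e8) / (305.5e-9)
= 6.5067e-19 J
= 4.0616 eV
KE = E_photon - phi
= 4.0616 - 3.06
= 1.0016 eV

1.0016


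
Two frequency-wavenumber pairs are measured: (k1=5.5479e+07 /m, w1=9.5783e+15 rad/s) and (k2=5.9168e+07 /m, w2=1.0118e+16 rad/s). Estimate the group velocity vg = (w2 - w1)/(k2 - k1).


vg = (w2 - w1) / (k2 - k1)
= (1.0118e+16 - 9.5783e+15) / (5.9168e+07 - 5.5479e+07)
= 5.3970e+14 / 3.6890e+06
= 1.4630e+08 m/s

1.4630e+08


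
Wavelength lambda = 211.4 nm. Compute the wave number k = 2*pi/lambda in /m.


k = 2 * pi / lambda
= 6.2832 / (211.4e-9)
= 6.2832 / 2.1140e-07
= 2.9722e+07 /m

2.9722e+07


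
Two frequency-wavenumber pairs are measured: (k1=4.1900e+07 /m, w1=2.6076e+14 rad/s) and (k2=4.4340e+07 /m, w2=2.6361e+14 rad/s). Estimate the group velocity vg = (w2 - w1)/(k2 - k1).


vg = (w2 - w1) / (k2 - k1)
= (2.6361e+14 - 2.6076e+14) / (4.4340e+07 - 4.1900e+07)
= 2.8500e+12 / 2.4400e+06
= 1.1680e+06 m/s

1.1680e+06


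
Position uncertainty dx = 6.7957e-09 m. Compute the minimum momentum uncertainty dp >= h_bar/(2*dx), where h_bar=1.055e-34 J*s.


dp = h_bar / (2 * dx)
= 1.055e-34 / (2 * 6.7957e-09)
= 1.055e-34 / 1.3591e-08
= 7.7623e-27 kg*m/s

7.7623e-27


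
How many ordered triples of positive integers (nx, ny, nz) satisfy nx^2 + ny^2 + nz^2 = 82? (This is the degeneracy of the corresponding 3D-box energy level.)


Enumerate all (nx, ny, nz) with nx^2 + ny^2 + nz^2 = 82:
(3,3,8)
(3,8,3)
(8,3,3)
Total degeneracy = 3

3


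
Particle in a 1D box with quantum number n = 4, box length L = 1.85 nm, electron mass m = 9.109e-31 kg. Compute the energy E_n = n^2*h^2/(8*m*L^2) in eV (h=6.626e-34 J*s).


E = n^2 * h^2 / (8 * m * L^2)
= 4^2 * (6.626e-34)^2 / (8 * 9.109e-31 * (1.85e-9)^2)
= 16 * 4.3904e-67 / (8 * 9.109e-31 * 3.4225e-18)
= 2.8166e-19 J
= 1.7582 eV

1.7582


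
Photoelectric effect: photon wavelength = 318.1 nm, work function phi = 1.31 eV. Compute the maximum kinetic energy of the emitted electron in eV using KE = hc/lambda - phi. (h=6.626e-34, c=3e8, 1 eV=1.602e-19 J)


E_photon = hc / lambda
= (6.626e-34)(3e8) / (318.1e-9)
= 6.2490e-19 J
= 3.9007 eV
KE = E_photon - phi
= 3.9007 - 1.31
= 2.5907 eV

2.5907


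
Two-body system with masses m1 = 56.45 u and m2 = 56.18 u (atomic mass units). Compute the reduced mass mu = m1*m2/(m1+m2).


mu = m1 * m2 / (m1 + m2)
= 56.45 * 56.18 / (56.45 + 56.18)
= 3171.361 / 112.63
= 28.1573 u

28.1573


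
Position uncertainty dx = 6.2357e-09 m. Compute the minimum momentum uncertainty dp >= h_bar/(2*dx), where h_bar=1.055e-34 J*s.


dp = h_bar / (2 * dx)
= 1.055e-34 / (2 * 6.2357e-09)
= 1.055e-34 / 1.2471e-08
= 8.4594e-27 kg*m/s

8.4594e-27


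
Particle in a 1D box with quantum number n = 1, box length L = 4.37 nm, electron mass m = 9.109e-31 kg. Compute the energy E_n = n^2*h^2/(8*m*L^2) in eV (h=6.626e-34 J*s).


E = n^2 * h^2 / (8 * m * L^2)
= 1^2 * (6.626e-34)^2 / (8 * 9.109e-31 * (4.37e-9)^2)
= 1 * 4.3904e-67 / (8 * 9.109e-31 * 1.9097e-17)
= 3.1549e-21 J
= 0.0197 eV

0.0197


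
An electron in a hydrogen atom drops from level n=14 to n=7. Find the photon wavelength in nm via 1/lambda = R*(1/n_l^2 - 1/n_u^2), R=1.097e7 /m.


1/lambda = R * (1/n_l^2 - 1/n_u^2)
= 1.097e7 * (1/7^2 - 1/14^2)
= 1.097e7 * (0.020408 - 0.005102)
= 1.097e7 * 0.015306
= 1.6791e+05 /m
lambda = 1 / 1.6791e+05 = 5955.6366 nm

5955.6366


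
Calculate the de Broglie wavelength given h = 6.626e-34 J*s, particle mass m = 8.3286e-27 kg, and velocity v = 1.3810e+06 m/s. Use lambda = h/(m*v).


lambda = h / (m * v)
= 6.626e-34 / (8.3286e-27 * 1.3810e+06)
= 6.626e-34 / 1.1502e-20
= 5.7608e-14 m

5.7608e-14


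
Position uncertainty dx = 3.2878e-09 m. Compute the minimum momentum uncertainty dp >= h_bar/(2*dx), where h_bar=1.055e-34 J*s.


dp = h_bar / (2 * dx)
= 1.055e-34 / (2 * 3.2878e-09)
= 1.055e-34 / 6.5756e-09
= 1.6044e-26 kg*m/s

1.6044e-26


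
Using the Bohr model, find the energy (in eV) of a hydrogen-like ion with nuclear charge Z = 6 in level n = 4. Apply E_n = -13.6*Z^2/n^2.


E_n = -13.6 * Z^2 / n^2
= -13.6 * 6^2 / 4^2
= -13.6 * 36 / 16
= -30.6 eV

-30.6


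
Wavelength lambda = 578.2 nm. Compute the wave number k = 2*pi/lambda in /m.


k = 2 * pi / lambda
= 6.2832 / (578.2e-9)
= 6.2832 / 5.7820e-07
= 1.0867e+07 /m

1.0867e+07


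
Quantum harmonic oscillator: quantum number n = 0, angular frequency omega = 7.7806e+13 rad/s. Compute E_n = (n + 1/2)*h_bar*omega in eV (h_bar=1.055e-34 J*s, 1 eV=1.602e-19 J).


E = (n + 1/2) * h_bar * omega
= (0 + 0.5) * 1.055e-34 * 7.7806e+13
= 0.5 * 8.2085e-21
= 4.1043e-21 J
= 0.0256 eV

0.0256


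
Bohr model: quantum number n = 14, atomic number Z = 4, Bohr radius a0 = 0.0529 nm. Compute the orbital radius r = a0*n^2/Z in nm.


r = a0 * n^2 / Z
= 0.0529 * 14^2 / 4
= 0.0529 * 196 / 4
= 2.5921 nm

2.5921


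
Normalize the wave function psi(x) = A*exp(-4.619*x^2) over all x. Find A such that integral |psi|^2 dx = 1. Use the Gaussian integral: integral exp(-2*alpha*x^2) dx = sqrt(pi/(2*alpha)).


integral |psi|^2 dx = A^2 * sqrt(pi/(2*alpha)) = 1
A^2 = sqrt(2*alpha/pi)
= sqrt(2 * 4.619 / pi)
= 1.714802
A = sqrt(1.714802)
= 1.3095

1.3095


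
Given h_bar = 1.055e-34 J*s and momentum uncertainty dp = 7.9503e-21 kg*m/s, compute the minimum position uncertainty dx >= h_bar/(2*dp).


dx = h_bar / (2 * dp)
= 1.055e-34 / (2 * 7.9503e-21)
= 1.055e-34 / 1.5901e-20
= 6.6350e-15 m

6.6350e-15


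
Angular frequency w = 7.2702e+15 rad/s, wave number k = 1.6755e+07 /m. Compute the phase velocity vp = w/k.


vp = w / k
= 7.2702e+15 / 1.6755e+07
= 4.3391e+08 m/s

4.3391e+08


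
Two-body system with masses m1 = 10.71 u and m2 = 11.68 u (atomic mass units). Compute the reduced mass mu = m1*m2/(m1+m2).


mu = m1 * m2 / (m1 + m2)
= 10.71 * 11.68 / (10.71 + 11.68)
= 125.0928 / 22.39
= 5.587 u

5.587


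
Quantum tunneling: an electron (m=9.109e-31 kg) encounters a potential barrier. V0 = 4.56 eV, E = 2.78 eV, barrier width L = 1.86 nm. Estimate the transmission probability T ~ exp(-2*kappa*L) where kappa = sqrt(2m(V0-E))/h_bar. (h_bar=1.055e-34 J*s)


V0 - E = 1.78 eV = 2.8516e-19 J
kappa = sqrt(2 * m * (V0-E)) / h_bar
= sqrt(2 * 9.109e-31 * 2.8516e-19) / 1.055e-34
= 6.8319e+09 /m
2*kappa*L = 2 * 6.8319e+09 * 1.86e-9
= 25.4145
T = exp(-25.4145) = 9.175078e-12

9.175078e-12


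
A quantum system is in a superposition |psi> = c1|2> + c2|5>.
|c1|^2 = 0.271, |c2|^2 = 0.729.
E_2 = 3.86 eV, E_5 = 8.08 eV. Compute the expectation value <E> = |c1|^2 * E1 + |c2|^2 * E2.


<E> = |c1|^2 * E1 + |c2|^2 * E2
= 0.271 * 3.86 + 0.729 * 8.08
= 1.0461 + 5.8903
= 6.9364 eV

6.9364


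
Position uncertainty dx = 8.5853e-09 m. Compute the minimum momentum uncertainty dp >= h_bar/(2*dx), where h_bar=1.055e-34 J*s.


dp = h_bar / (2 * dx)
= 1.055e-34 / (2 * 8.5853e-09)
= 1.055e-34 / 1.7171e-08
= 6.1442e-27 kg*m/s

6.1442e-27


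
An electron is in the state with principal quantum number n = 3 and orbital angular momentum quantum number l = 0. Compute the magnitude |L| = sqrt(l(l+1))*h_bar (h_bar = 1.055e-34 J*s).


L = sqrt(l*(l+1)) * h_bar
= sqrt(0 * 1) * 1.055e-34
= sqrt(0) * 1.055e-34
= 0.0 * 1.055e-34
= 0.0000e+00 J*s

0.0000e+00


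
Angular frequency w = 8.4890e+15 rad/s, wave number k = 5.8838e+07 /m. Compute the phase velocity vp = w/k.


vp = w / k
= 8.4890e+15 / 5.8838e+07
= 1.4428e+08 m/s

1.4428e+08


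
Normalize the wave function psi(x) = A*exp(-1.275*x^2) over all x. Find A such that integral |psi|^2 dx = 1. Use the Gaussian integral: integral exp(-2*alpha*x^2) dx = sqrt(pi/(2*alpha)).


integral |psi|^2 dx = A^2 * sqrt(pi/(2*alpha)) = 1
A^2 = sqrt(2*alpha/pi)
= sqrt(2 * 1.275 / pi)
= 0.900939
A = sqrt(0.900939)
= 0.9492

0.9492


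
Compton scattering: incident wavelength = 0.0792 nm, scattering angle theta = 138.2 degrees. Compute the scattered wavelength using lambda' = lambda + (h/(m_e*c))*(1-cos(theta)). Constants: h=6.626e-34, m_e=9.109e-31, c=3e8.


Compton wavelength: h/(m_e*c) = 2.4247e-12 m
d_lambda = 2.4247e-12 * (1 - cos(138.2 deg))
= 2.4247e-12 * 1.745476
= 4.2323e-12 m = 0.004232 nm
lambda' = 0.0792 + 0.004232
= 0.083432 nm

0.083432


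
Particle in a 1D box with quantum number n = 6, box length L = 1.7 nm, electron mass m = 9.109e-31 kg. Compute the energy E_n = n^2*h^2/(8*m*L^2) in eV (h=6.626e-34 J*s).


E = n^2 * h^2 / (8 * m * L^2)
= 6^2 * (6.626e-34)^2 / (8 * 9.109e-31 * (1.7e-9)^2)
= 36 * 4.3904e-67 / (8 * 9.109e-31 * 2.8900e-18)
= 7.5049e-19 J
= 4.6847 eV

4.6847


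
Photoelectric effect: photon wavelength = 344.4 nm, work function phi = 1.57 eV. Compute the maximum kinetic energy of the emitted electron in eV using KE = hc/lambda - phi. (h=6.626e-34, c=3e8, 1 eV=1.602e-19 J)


E_photon = hc / lambda
= (6.626e-34)(3e8) / (344.4e-9)
= 5.7718e-19 J
= 3.6029 eV
KE = E_photon - phi
= 3.6029 - 1.57
= 2.0329 eV

2.0329


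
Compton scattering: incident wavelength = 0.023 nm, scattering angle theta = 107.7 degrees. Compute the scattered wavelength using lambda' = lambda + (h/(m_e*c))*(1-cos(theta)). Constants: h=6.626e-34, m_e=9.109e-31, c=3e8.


Compton wavelength: h/(m_e*c) = 2.4247e-12 m
d_lambda = 2.4247e-12 * (1 - cos(107.7 deg))
= 2.4247e-12 * 1.304033
= 3.1619e-12 m = 0.003162 nm
lambda' = 0.023 + 0.003162
= 0.026162 nm

0.026162


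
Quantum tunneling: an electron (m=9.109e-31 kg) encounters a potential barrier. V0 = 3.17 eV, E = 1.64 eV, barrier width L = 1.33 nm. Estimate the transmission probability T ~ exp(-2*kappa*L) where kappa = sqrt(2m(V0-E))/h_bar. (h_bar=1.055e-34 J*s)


V0 - E = 1.53 eV = 2.4511e-19 J
kappa = sqrt(2 * m * (V0-E)) / h_bar
= sqrt(2 * 9.109e-31 * 2.4511e-19) / 1.055e-34
= 6.3340e+09 /m
2*kappa*L = 2 * 6.3340e+09 * 1.33e-9
= 16.8483
T = exp(-16.8483) = 4.818029e-08

4.818029e-08


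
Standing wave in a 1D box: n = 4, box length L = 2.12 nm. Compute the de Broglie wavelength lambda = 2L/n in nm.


lambda = 2L / n
= 2 * 2.12 / 4
= 4.24 / 4
= 1.06 nm

1.06


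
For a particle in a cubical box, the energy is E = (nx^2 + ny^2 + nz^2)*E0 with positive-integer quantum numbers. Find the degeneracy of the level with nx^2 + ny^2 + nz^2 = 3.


Enumerate all (nx, ny, nz) with nx^2 + ny^2 + nz^2 = 3:
(1,1,1)
Total degeneracy = 1

1


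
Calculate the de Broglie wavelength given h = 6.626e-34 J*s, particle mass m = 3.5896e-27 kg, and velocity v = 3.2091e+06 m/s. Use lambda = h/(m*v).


lambda = h / (m * v)
= 6.626e-34 / (3.5896e-27 * 3.2091e+06)
= 6.626e-34 / 1.1519e-20
= 5.7520e-14 m

5.7520e-14


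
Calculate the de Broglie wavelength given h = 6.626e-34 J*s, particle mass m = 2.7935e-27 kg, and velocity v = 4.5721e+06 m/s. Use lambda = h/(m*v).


lambda = h / (m * v)
= 6.626e-34 / (2.7935e-27 * 4.5721e+06)
= 6.626e-34 / 1.2772e-20
= 5.1878e-14 m

5.1878e-14


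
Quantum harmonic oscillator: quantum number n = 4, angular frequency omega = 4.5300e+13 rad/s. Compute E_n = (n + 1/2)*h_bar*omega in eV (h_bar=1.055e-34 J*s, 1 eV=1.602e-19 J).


E = (n + 1/2) * h_bar * omega
= (4 + 0.5) * 1.055e-34 * 4.5300e+13
= 4.5 * 4.7791e-21
= 2.1506e-20 J
= 0.1342 eV

0.1342


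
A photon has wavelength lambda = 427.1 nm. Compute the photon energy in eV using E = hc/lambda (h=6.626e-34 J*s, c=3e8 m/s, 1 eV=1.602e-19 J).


E = hc / lambda
= (6.626e-34)(3e8) / (427.1e-9)
= 1.9878e-25 / 4.2710e-07
= 4.6542e-19 J
Converting to eV: 4.6542e-19 / 1.602e-19
= 2.9052 eV

2.9052


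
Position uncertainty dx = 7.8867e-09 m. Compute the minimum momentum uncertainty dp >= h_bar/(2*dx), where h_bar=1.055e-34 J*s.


dp = h_bar / (2 * dx)
= 1.055e-34 / (2 * 7.8867e-09)
= 1.055e-34 / 1.5773e-08
= 6.6885e-27 kg*m/s

6.6885e-27


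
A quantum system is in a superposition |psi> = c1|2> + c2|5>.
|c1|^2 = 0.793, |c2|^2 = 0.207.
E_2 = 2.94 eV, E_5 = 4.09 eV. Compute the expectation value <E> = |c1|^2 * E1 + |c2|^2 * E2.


<E> = |c1|^2 * E1 + |c2|^2 * E2
= 0.793 * 2.94 + 0.207 * 4.09
= 2.3314 + 0.8466
= 3.178 eV

3.178


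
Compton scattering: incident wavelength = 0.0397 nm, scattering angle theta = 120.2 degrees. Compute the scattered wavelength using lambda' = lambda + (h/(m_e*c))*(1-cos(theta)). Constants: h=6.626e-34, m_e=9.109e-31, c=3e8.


Compton wavelength: h/(m_e*c) = 2.4247e-12 m
d_lambda = 2.4247e-12 * (1 - cos(120.2 deg))
= 2.4247e-12 * 1.50302
= 3.6444e-12 m = 0.003644 nm
lambda' = 0.0397 + 0.003644
= 0.043344 nm

0.043344


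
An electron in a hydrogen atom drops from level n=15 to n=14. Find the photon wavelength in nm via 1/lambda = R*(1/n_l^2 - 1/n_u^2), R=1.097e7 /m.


1/lambda = R * (1/n_l^2 - 1/n_u^2)
= 1.097e7 * (1/14^2 - 1/15^2)
= 1.097e7 * (0.005102 - 0.004444)
= 1.097e7 * 0.000658
= 7.2138e+03 /m
lambda = 1 / 7.2138e+03 = 138622.5757 nm

138622.5757


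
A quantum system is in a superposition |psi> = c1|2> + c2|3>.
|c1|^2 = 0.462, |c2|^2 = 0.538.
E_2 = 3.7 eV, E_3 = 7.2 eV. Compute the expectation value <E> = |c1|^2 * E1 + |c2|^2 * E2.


<E> = |c1|^2 * E1 + |c2|^2 * E2
= 0.462 * 3.7 + 0.538 * 7.2
= 1.7094 + 3.8736
= 5.583 eV

5.583


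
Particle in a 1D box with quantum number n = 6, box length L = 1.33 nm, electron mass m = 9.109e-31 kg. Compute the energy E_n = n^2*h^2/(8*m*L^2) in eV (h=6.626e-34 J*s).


E = n^2 * h^2 / (8 * m * L^2)
= 6^2 * (6.626e-34)^2 / (8 * 9.109e-31 * (1.33e-9)^2)
= 36 * 4.3904e-67 / (8 * 9.109e-31 * 1.7689e-18)
= 1.2261e-18 J
= 7.6538 eV

7.6538


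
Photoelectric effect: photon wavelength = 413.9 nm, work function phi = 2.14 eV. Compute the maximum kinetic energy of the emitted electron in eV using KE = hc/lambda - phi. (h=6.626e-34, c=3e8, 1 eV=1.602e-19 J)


E_photon = hc / lambda
= (6.626e-34)(3e8) / (413.9e-9)
= 4.8026e-19 J
= 2.9979 eV
KE = E_photon - phi
= 2.9979 - 2.14
= 0.8579 eV

0.8579


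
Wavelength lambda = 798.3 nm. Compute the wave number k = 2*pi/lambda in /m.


k = 2 * pi / lambda
= 6.2832 / (798.3e-9)
= 6.2832 / 7.9830e-07
= 7.8707e+06 /m

7.8707e+06


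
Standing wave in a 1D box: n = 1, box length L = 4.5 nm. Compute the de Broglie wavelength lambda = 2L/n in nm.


lambda = 2L / n
= 2 * 4.5 / 1
= 9.0 / 1
= 9.0 nm

9.0


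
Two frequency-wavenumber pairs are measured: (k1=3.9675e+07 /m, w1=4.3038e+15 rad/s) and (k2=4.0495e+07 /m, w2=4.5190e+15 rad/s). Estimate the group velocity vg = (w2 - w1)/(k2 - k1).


vg = (w2 - w1) / (k2 - k1)
= (4.5190e+15 - 4.3038e+15) / (4.0495e+07 - 3.9675e+07)
= 2.1520e+14 / 8.2000e+05
= 2.6244e+08 m/s

2.6244e+08


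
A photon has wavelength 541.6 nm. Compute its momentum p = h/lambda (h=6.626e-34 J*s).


p = h / lambda
= 6.626e-34 / (541.6e-9)
= 6.626e-34 / 5.4160e-07
= 1.2234e-27 kg*m/s

1.2234e-27


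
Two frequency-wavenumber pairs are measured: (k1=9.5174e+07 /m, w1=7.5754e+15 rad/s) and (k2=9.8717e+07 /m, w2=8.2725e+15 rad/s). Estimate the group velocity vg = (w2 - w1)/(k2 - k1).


vg = (w2 - w1) / (k2 - k1)
= (8.2725e+15 - 7.5754e+15) / (9.8717e+07 - 9.5174e+07)
= 6.9710e+14 / 3.5430e+06
= 1.9675e+08 m/s

1.9675e+08


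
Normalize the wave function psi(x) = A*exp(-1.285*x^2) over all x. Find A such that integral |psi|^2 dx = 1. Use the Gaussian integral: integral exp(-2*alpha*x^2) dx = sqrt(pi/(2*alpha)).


integral |psi|^2 dx = A^2 * sqrt(pi/(2*alpha)) = 1
A^2 = sqrt(2*alpha/pi)
= sqrt(2 * 1.285 / pi)
= 0.904465
A = sqrt(0.904465)
= 0.951

0.951


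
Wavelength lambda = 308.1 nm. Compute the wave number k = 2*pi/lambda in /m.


k = 2 * pi / lambda
= 6.2832 / (308.1e-9)
= 6.2832 / 3.0810e-07
= 2.0393e+07 /m

2.0393e+07


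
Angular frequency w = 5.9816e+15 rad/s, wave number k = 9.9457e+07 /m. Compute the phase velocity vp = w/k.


vp = w / k
= 5.9816e+15 / 9.9457e+07
= 6.0143e+07 m/s

6.0143e+07


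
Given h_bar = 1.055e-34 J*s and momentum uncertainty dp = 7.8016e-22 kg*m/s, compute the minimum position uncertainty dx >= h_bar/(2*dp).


dx = h_bar / (2 * dp)
= 1.055e-34 / (2 * 7.8016e-22)
= 1.055e-34 / 1.5603e-21
= 6.7614e-14 m

6.7614e-14


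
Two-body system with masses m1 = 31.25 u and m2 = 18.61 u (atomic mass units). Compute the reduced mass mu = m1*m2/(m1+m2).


mu = m1 * m2 / (m1 + m2)
= 31.25 * 18.61 / (31.25 + 18.61)
= 581.5625 / 49.86
= 11.6639 u

11.6639


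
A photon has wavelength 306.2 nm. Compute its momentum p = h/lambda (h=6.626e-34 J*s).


p = h / lambda
= 6.626e-34 / (306.2e-9)
= 6.626e-34 / 3.0620e-07
= 2.1639e-27 kg*m/s

2.1639e-27


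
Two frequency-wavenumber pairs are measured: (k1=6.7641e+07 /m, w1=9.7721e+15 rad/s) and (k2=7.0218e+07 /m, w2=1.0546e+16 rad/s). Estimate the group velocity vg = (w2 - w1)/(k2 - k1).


vg = (w2 - w1) / (k2 - k1)
= (1.0546e+16 - 9.7721e+15) / (7.0218e+07 - 6.7641e+07)
= 7.7390e+14 / 2.5770e+06
= 3.0031e+08 m/s

3.0031e+08


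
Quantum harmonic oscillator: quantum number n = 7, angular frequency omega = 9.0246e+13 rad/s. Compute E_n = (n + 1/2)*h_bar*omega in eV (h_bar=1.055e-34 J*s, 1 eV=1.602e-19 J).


E = (n + 1/2) * h_bar * omega
= (7 + 0.5) * 1.055e-34 * 9.0246e+13
= 7.5 * 9.5210e-21
= 7.1407e-20 J
= 0.4457 eV

0.4457


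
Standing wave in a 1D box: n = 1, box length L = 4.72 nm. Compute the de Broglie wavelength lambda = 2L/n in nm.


lambda = 2L / n
= 2 * 4.72 / 1
= 9.44 / 1
= 9.44 nm

9.44


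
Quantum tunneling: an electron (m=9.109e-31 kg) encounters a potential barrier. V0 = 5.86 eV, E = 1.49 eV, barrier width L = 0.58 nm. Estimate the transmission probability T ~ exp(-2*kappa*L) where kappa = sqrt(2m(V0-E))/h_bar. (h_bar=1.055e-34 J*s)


V0 - E = 4.37 eV = 7.0007e-19 J
kappa = sqrt(2 * m * (V0-E)) / h_bar
= sqrt(2 * 9.109e-31 * 7.0007e-19) / 1.055e-34
= 1.0705e+10 /m
2*kappa*L = 2 * 1.0705e+10 * 0.58e-9
= 12.4173
T = exp(-12.4173) = 4.047871e-06

4.047871e-06


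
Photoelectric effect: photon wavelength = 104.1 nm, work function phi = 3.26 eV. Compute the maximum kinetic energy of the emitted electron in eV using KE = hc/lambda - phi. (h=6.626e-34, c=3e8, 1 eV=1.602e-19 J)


E_photon = hc / lambda
= (6.626e-34)(3e8) / (104.1e-9)
= 1.9095e-18 J
= 11.9195 eV
KE = E_photon - phi
= 11.9195 - 3.26
= 8.6595 eV

8.6595


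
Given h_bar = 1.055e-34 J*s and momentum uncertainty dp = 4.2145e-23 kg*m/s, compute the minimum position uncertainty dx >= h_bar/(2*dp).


dx = h_bar / (2 * dp)
= 1.055e-34 / (2 * 4.2145e-23)
= 1.055e-34 / 8.4290e-23
= 1.2516e-12 m

1.2516e-12


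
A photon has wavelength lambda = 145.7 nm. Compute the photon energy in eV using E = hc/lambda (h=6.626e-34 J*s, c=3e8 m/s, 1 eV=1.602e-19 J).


E = hc / lambda
= (6.626e-34)(3e8) / (145.7e-9)
= 1.9878e-25 / 1.4570e-07
= 1.3643e-18 J
Converting to eV: 1.3643e-18 / 1.602e-19
= 8.5163 eV

8.5163


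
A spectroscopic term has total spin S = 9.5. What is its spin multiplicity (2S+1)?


Spin multiplicity = 2S + 1
= 2 * 9.5 + 1
= 19.0 + 1
= 20

20


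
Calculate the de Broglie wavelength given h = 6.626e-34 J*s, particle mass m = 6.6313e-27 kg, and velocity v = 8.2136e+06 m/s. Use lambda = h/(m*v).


lambda = h / (m * v)
= 6.626e-34 / (6.6313e-27 * 8.2136e+06)
= 6.626e-34 / 5.4467e-20
= 1.2165e-14 m

1.2165e-14


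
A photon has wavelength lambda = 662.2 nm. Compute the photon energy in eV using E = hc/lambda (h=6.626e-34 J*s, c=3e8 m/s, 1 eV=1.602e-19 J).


E = hc / lambda
= (6.626e-34)(3e8) / (662.2e-9)
= 1.9878e-25 / 6.6220e-07
= 3.0018e-19 J
Converting to eV: 3.0018e-19 / 1.602e-19
= 1.8738 eV

1.8738


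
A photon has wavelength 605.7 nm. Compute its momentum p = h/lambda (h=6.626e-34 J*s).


p = h / lambda
= 6.626e-34 / (605.7e-9)
= 6.626e-34 / 6.0570e-07
= 1.0939e-27 kg*m/s

1.0939e-27


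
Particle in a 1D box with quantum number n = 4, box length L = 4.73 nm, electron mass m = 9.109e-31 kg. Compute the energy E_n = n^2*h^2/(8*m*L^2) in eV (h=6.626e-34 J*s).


E = n^2 * h^2 / (8 * m * L^2)
= 4^2 * (6.626e-34)^2 / (8 * 9.109e-31 * (4.73e-9)^2)
= 16 * 4.3904e-67 / (8 * 9.109e-31 * 2.2373e-17)
= 4.3086e-20 J
= 0.269 eV

0.269


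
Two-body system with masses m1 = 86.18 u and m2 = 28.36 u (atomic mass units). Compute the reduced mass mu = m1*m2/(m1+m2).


mu = m1 * m2 / (m1 + m2)
= 86.18 * 28.36 / (86.18 + 28.36)
= 2444.0648 / 114.54
= 21.3381 u

21.3381


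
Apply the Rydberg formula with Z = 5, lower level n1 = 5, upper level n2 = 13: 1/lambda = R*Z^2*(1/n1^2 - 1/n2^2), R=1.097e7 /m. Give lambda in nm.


1/lambda = R * Z^2 * (1/n1^2 - 1/n2^2)
= 1.097e7 * 5^2 * (1/5^2 - 1/13^2)
= 1.097e7 * 25 * (0.04 - 0.005917)
= 9.3472e+06 /m
lambda = 1 / 9.3472e+06
= 106.9837 nm

106.9837


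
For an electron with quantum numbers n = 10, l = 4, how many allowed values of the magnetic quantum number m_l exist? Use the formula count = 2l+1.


m_l ranges from -l to +l in integer steps
So m_l goes from -4 to +4
Count = 2l + 1 = 2*4 + 1
= 9

9


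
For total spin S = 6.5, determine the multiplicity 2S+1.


Spin multiplicity = 2S + 1
= 2 * 6.5 + 1
= 13.0 + 1
= 14

14


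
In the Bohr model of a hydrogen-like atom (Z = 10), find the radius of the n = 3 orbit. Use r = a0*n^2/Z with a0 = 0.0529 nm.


r = a0 * n^2 / Z
= 0.0529 * 3^2 / 10
= 0.0529 * 9 / 10
= 0.0476 nm

0.0476


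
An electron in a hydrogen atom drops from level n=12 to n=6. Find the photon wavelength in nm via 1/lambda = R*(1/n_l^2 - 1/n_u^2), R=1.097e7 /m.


1/lambda = R * (1/n_l^2 - 1/n_u^2)
= 1.097e7 * (1/6^2 - 1/12^2)
= 1.097e7 * (0.027778 - 0.006944)
= 1.097e7 * 0.020833
= 2.2854e+05 /m
lambda = 1 / 2.2854e+05 = 4375.5697 nm

4375.5697


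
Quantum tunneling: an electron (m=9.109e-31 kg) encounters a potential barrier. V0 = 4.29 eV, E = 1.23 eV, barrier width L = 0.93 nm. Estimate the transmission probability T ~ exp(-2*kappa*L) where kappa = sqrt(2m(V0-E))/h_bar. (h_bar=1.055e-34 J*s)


V0 - E = 3.06 eV = 4.9021e-19 J
kappa = sqrt(2 * m * (V0-E)) / h_bar
= sqrt(2 * 9.109e-31 * 4.9021e-19) / 1.055e-34
= 8.9576e+09 /m
2*kappa*L = 2 * 8.9576e+09 * 0.93e-9
= 16.6611
T = exp(-16.6611) = 5.810195e-08

5.810195e-08


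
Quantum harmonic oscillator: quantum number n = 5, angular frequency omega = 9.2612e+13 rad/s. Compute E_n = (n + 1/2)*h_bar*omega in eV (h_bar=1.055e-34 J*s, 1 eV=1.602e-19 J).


E = (n + 1/2) * h_bar * omega
= (5 + 0.5) * 1.055e-34 * 9.2612e+13
= 5.5 * 9.7706e-21
= 5.3738e-20 J
= 0.3354 eV

0.3354


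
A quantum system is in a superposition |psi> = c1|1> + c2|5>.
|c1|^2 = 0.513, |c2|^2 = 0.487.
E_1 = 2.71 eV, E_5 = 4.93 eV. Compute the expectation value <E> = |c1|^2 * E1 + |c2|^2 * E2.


<E> = |c1|^2 * E1 + |c2|^2 * E2
= 0.513 * 2.71 + 0.487 * 4.93
= 1.3902 + 2.4009
= 3.7911 eV

3.7911
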